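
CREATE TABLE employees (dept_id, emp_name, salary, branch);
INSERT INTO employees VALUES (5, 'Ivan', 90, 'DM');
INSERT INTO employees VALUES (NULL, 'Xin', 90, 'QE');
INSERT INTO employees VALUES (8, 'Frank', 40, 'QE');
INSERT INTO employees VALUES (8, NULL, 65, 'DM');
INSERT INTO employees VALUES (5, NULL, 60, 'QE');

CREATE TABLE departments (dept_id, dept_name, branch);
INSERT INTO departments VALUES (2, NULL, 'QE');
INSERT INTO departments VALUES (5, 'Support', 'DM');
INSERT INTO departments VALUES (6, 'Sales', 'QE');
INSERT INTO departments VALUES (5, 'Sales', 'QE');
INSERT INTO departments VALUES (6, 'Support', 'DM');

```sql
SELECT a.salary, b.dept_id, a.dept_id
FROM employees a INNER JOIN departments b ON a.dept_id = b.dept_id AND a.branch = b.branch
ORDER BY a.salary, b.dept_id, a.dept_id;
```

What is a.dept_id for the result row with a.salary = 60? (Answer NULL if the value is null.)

5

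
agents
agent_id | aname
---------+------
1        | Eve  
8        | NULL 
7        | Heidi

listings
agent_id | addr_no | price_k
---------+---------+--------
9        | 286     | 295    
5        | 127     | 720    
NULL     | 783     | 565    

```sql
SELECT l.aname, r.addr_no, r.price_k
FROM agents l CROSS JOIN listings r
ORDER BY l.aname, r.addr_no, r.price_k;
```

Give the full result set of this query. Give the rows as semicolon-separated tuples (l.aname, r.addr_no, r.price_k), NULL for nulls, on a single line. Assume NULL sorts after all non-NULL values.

(Eve, 127, 720); (Eve, 286, 295); (Eve, 783, 565); (Heidi, 127, 720); (Heidi, 286, 295); (Heidi, 783, 565); (NULL, 127, 720); (NULL, 286, 295); (NULL, 783, 565)

CROSS JOIN pairs every row of `agents` with every row of `listings`: 3 × 3 = 9 rows.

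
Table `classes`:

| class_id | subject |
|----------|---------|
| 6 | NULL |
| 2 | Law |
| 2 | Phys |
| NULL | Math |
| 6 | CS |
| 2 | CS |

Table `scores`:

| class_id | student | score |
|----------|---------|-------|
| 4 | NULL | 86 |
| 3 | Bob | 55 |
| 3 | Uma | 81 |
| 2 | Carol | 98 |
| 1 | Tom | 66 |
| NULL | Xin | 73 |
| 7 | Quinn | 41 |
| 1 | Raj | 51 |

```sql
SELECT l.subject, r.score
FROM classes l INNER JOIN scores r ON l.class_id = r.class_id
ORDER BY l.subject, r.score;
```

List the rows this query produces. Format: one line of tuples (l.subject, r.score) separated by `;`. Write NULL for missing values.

INNER JOIN keeps only pairs where the ON condition holds.
Matching on l.class_id = r.class_id. A NULL in a compared column never satisfies the condition.
- l (class_id=6) has no partner → excluded.
- l (class_id=2) pairs with 1 row(s) of r.
- l (class_id=2) pairs with 1 row(s) of r.
- l (class_id=NULL) has no partner → excluded.
- l (class_id=6) has no partner → excluded.
- l (class_id=2) pairs with 1 row(s) of r.
After projecting and ordering:
l.subject | r.score
CS | 98
Law | 98
Phys | 98

(CS, 98); (Law, 98); (Phys, 98)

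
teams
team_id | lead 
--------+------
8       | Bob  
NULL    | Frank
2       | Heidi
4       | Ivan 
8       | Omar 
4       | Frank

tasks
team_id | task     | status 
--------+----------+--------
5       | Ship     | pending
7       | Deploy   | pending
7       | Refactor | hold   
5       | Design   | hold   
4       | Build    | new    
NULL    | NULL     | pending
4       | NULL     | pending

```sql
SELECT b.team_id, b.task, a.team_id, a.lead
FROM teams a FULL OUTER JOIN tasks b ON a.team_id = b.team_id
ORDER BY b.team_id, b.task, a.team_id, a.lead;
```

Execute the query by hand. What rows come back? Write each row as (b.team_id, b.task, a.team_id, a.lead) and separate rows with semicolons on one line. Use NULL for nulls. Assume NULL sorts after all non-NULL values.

(4, Build, 4, Frank); (4, Build, 4, Ivan); (4, NULL, 4, Frank); (4, NULL, 4, Ivan); (5, Design, NULL, NULL); (5, Ship, NULL, NULL); (7, Deploy, NULL, NULL); (7, Refactor, NULL, NULL); (NULL, NULL, 2, Heidi); (NULL, NULL, 8, Bob); (NULL, NULL, 8, Omar); (NULL, NULL, NULL, Frank); (NULL, NULL, NULL, NULL)

FULL OUTER JOIN keeps every row from both sides; unmatched rows get NULL for the other side's columns.
Matching on a.team_id = b.team_id. A NULL in a compared column never satisfies the condition.
- a[0] team_id=8 → no match; kept with NULLs on the b side.
- a[1] team_id=NULL → no match; kept with NULLs on the b side.
- a[2] team_id=2 → no match; kept with NULLs on the b side.
- a[3] team_id=4 → 2 match(es) in b → 2 row(s).
- a[4] team_id=8 → no match; kept with NULLs on the b side.
- a[5] team_id=4 → 2 match(es) in b → 2 row(s).
- plus 5 unmatched b row(s), each kept with NULL a columns.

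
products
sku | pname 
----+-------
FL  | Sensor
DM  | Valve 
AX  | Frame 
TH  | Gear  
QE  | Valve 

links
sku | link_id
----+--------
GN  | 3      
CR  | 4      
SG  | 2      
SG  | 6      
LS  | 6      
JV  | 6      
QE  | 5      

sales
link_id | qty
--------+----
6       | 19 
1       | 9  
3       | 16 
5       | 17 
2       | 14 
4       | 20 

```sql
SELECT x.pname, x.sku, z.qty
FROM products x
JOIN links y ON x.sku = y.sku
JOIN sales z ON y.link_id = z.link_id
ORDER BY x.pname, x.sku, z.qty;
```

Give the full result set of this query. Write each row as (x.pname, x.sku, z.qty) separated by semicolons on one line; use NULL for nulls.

(Valve, QE, 17)

Evaluate left to right. First `products x INNER JOIN links y` on sku: 1 row(s).
Then INNER JOIN `sales z` on link_id: keep only rows whose y.link_id appears in z.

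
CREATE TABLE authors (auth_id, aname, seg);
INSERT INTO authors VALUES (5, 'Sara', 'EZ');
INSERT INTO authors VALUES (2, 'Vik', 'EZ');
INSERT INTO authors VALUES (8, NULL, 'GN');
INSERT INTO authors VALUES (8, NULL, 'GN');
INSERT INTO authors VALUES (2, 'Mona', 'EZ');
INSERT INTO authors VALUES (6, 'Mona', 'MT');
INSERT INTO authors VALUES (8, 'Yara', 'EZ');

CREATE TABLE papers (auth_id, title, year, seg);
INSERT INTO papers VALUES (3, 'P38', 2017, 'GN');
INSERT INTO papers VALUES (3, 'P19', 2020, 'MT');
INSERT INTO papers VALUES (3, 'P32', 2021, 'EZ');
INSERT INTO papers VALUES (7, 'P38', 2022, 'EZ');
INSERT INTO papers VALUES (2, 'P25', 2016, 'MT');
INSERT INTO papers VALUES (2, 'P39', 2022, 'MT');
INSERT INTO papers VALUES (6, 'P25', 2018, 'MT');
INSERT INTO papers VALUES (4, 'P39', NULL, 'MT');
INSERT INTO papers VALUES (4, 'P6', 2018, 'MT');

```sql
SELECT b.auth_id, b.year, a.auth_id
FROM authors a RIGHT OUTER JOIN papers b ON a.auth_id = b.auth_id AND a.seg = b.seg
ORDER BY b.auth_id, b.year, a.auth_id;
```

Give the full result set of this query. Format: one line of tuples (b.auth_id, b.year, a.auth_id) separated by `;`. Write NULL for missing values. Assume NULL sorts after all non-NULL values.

RIGHT JOIN keeps every row from `papers`; unmatched rows get NULL for `authors`'s columns.
Matching on a.auth_id = b.auth_id AND a.seg = b.seg.
Matched pairs: 1; unmatched b rows kept: 8.

(2, 2016, NULL); (2, 2022, NULL); (3, 2017, NULL); (3, 2020, NULL); (3, 2021, NULL); (4, 2018, NULL); (4, NULL, NULL); (6, 2018, 6); (7, 2022, NULL)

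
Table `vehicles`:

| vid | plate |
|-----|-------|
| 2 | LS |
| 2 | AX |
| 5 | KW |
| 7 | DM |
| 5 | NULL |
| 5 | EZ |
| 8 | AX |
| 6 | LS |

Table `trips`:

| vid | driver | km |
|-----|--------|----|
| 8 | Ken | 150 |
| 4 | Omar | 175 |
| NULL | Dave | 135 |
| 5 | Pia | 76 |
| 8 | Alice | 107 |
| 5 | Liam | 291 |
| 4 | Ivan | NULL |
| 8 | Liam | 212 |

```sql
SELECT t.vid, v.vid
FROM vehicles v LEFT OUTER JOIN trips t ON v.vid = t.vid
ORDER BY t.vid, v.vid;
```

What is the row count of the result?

13

LEFT JOIN keeps every row from `vehicles`; unmatched rows get NULL for `trips`'s columns.
Matching on v.vid = t.vid. A NULL in a compared column never satisfies the condition.
- v[0] vid=2 → no match; kept with NULLs on the t side.
- v[1] vid=2 → no match; kept with NULLs on the t side.
- v[2] vid=5 → 2 match(es) in t → 2 row(s).
- v[3] vid=7 → no match; kept with NULLs on the t side.
- v[4] vid=5 → 2 match(es) in t → 2 row(s).
- v[5] vid=5 → 2 match(es) in t → 2 row(s).
- v[6] vid=8 → 3 match(es) in t → 3 row(s).
- v[7] vid=6 → no match; kept with NULLs on the t side.
Total: 9 matched + 4 padded = 13 rows.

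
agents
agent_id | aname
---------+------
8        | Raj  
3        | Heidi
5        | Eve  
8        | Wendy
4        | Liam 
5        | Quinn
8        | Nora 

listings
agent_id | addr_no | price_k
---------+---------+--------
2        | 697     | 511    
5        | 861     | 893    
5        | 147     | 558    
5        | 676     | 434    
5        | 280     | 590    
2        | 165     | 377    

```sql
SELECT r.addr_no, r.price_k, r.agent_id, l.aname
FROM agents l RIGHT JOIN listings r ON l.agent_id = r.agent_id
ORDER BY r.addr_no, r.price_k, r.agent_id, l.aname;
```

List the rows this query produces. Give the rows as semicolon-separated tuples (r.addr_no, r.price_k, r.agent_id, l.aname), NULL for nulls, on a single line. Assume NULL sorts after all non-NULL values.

RIGHT JOIN keeps every row from `listings`; unmatched rows get NULL for `agents`'s columns.
Matching on l.agent_id = r.agent_id.
- l[0] agent_id=8 → no match.
- l[1] agent_id=3 → no match.
- l[2] agent_id=5 → 4 match(es) in r → 4 row(s).
- l[3] agent_id=8 → no match.
- l[4] agent_id=4 → no match.
- l[5] agent_id=5 → 4 match(es) in r → 4 row(s).
- l[6] agent_id=8 → no match.
- plus 2 unmatched r row(s), each kept with NULL l columns.
After projecting and ordering:
r.addr_no | r.price_k | r.agent_id | l.aname
147 | 558 | 5 | Eve
147 | 558 | 5 | Quinn
165 | 377 | 2 | NULL
280 | 590 | 5 | Eve
280 | 590 | 5 | Quinn
676 | 434 | 5 | Eve
676 | 434 | 5 | Quinn
697 | 511 | 2 | NULL
861 | 893 | 5 | Eve
861 | 893 | 5 | Quinn

(147, 558, 5, Eve); (147, 558, 5, Quinn); (165, 377, 2, NULL); (280, 590, 5, Eve); (280, 590, 5, Quinn); (676, 434, 5, Eve); (676, 434, 5, Quinn); (697, 511, 2, NULL); (861, 893, 5, Eve); (861, 893, 5, Quinn)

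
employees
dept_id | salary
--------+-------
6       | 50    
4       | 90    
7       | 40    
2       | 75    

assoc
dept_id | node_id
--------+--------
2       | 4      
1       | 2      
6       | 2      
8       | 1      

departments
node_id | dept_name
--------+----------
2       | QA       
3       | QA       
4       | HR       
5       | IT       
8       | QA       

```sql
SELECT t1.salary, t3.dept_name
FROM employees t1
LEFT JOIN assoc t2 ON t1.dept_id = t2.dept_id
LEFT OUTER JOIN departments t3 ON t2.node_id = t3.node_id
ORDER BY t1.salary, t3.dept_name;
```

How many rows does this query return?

4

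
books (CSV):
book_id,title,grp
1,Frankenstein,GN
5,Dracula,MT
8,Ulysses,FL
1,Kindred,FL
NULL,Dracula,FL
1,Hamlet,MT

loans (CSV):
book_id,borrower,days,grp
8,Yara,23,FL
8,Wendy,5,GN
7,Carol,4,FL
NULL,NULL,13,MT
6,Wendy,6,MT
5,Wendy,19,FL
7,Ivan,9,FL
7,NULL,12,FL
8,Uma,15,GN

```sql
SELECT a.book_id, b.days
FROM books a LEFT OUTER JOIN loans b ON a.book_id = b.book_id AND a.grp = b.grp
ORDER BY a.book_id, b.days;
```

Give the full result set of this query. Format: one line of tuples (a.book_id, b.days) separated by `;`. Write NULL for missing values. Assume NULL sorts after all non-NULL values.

(1, NULL); (1, NULL); (1, NULL); (5, NULL); (8, 23); (NULL, NULL)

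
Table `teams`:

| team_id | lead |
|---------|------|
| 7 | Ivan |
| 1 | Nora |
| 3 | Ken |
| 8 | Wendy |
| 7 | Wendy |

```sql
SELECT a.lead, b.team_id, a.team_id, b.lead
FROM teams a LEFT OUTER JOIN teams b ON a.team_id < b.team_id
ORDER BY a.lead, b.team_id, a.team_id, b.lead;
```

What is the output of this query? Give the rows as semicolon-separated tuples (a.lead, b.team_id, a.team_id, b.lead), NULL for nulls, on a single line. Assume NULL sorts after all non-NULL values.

LEFT JOIN keeps every row from `teams a`; unmatched rows get NULL for `teams b`'s columns.
Matching on a.team_id < b.team_id.
Matched pairs: 9; unmatched a rows kept: 1.

(Ivan, 8, 7, Wendy); (Ken, 7, 3, Ivan); (Ken, 7, 3, Wendy); (Ken, 8, 3, Wendy); (Nora, 3, 1, Ken); (Nora, 7, 1, Ivan); (Nora, 7, 1, Wendy); (Nora, 8, 1, Wendy); (Wendy, 8, 7, Wendy); (Wendy, NULL, 8, NULL)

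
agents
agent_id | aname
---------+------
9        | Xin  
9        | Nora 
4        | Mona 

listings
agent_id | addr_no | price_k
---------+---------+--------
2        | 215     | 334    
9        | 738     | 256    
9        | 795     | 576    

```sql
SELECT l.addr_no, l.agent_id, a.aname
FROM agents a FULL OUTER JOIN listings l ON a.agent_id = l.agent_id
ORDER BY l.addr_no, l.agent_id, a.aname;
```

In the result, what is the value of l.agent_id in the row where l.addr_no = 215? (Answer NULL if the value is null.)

2

FULL OUTER JOIN keeps every row from both sides; unmatched rows get NULL for the other side's columns.
Matching on a.agent_id = l.agent_id.
- agent_id=9: 2 matching l row(s), so 2 row(s) emitted.
- agent_id=9: 2 matching l row(s), so 2 row(s) emitted.
- agent_id=4: no l row matches, row kept with l columns NULL.
- 1 l row(s) had no a match → kept, a columns NULL.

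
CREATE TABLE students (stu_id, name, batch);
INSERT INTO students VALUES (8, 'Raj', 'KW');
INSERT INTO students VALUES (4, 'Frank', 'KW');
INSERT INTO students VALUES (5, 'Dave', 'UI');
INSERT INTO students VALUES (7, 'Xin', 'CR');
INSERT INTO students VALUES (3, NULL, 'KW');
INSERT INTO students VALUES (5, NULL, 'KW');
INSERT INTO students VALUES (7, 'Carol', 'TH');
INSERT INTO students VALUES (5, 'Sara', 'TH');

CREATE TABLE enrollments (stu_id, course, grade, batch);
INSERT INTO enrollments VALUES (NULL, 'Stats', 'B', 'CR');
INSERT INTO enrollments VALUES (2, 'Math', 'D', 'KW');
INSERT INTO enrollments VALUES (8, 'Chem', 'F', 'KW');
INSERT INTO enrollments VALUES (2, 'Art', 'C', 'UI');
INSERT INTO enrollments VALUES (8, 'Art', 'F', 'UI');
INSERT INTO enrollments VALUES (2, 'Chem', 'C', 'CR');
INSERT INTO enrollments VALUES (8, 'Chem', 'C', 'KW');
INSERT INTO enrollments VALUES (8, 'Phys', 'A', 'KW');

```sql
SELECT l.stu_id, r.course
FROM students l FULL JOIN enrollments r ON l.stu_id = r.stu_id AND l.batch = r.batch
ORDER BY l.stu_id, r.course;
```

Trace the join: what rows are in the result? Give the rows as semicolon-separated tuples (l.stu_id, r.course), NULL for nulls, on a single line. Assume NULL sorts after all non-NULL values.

FULL OUTER JOIN keeps every row from both sides; unmatched rows get NULL for the other side's columns.
Matching on l.stu_id = r.stu_id AND l.batch = r.batch. A NULL in a compared column never satisfies the condition.
Matched pairs: 3; unmatched l rows kept: 7; unmatched r rows kept: 5.

(3, NULL); (4, NULL); (5, NULL); (5, NULL); (5, NULL); (7, NULL); (7, NULL); (8, Chem); (8, Chem); (8, Phys); (NULL, Art); (NULL, Art); (NULL, Chem); (NULL, Math); (NULL, Stats)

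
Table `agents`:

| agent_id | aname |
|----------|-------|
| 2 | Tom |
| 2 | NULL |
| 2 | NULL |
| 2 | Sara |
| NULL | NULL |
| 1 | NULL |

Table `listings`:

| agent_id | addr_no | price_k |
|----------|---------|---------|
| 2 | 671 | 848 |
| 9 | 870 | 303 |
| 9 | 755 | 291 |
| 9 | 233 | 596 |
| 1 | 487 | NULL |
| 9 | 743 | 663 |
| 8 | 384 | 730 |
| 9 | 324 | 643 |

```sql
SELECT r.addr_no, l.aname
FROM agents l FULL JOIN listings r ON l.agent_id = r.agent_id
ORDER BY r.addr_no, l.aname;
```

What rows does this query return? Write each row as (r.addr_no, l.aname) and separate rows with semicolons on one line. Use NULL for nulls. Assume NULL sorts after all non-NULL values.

FULL OUTER JOIN keeps every row from both sides; unmatched rows get NULL for the other side's columns.
Matching on l.agent_id = r.agent_id. A NULL in a compared column never satisfies the condition.
- l row (agent_id=2): matches 1 r row(s) → 1 output row(s).
- l row (agent_id=2): matches 1 r row(s) → 1 output row(s).
- l row (agent_id=2): matches 1 r row(s) → 1 output row(s).
- l row (agent_id=2): matches 1 r row(s) → 1 output row(s).
- l row (agent_id=NULL): no match → kept, r columns NULL.
- l row (agent_id=1): matches 1 r row(s) → 1 output row(s).
- 6 r row(s) had no l match → kept, l columns NULL.

(233, NULL); (324, NULL); (384, NULL); (487, NULL); (671, Sara); (671, Tom); (671, NULL); (671, NULL); (743, NULL); (755, NULL); (870, NULL); (NULL, NULL)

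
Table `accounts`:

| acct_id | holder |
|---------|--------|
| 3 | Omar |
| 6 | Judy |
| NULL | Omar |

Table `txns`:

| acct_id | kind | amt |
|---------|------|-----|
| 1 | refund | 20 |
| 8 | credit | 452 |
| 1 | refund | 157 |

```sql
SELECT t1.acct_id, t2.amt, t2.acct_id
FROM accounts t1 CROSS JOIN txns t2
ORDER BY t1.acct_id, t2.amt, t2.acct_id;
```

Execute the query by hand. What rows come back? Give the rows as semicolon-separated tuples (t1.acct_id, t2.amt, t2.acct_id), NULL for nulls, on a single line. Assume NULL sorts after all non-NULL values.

CROSS JOIN pairs every row of `accounts` with every row of `txns`: 3 × 3 = 9 rows.
After projecting and ordering:
t1.acct_id | t2.amt | t2.acct_id
3 | 20 | 1
3 | 157 | 1
3 | 452 | 8
6 | 20 | 1
6 | 157 | 1
6 | 452 | 8
NULL | 20 | 1
NULL | 157 | 1
NULL | 452 | 8

(3, 20, 1); (3, 157, 1); (3, 452, 8); (6, 20, 1); (6, 157, 1); (6, 452, 8); (NULL, 20, 1); (NULL, 157, 1); (NULL, 452, 8)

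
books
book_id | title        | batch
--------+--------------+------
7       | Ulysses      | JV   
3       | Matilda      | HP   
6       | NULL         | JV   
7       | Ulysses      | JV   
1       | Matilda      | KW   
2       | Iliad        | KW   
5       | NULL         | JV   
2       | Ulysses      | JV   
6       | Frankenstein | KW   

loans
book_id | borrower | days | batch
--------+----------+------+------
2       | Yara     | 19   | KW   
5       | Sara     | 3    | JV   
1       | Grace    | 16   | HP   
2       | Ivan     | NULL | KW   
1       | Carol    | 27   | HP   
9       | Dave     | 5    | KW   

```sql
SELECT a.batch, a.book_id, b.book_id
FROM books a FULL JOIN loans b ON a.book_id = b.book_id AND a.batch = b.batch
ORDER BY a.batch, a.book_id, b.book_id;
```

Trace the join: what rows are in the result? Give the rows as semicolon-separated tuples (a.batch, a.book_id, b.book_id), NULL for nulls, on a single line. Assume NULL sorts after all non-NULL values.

(HP, 3, NULL); (JV, 2, NULL); (JV, 5, 5); (JV, 6, NULL); (JV, 7, NULL); (JV, 7, NULL); (KW, 1, NULL); (KW, 2, 2); (KW, 2, 2); (KW, 6, NULL); (NULL, NULL, 1); (NULL, NULL, 1); (NULL, NULL, 9)

FULL OUTER JOIN keeps every row from both sides; unmatched rows get NULL for the other side's columns.
Matching on a.book_id = b.book_id AND a.batch = b.batch.
Matched pairs: 3; unmatched a rows kept: 7; unmatched b rows kept: 3.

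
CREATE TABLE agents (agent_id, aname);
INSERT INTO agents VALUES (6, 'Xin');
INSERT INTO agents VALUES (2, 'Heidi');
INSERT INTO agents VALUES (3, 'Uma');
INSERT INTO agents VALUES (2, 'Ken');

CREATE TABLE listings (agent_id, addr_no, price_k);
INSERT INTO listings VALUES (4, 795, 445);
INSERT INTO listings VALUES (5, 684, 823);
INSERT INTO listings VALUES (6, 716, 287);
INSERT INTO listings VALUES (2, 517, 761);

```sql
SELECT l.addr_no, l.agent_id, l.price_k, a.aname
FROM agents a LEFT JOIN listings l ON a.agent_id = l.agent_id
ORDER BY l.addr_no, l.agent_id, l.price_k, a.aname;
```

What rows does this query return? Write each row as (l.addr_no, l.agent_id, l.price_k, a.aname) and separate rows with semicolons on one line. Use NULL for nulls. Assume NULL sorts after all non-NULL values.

LEFT JOIN keeps every row from `agents`; unmatched rows get NULL for `listings`'s columns.
Matching on a.agent_id = l.agent_id.
- a[0] agent_id=6 → 1 match(es) in l → 1 row(s).
- a[1] agent_id=2 → 1 match(es) in l → 1 row(s).
- a[2] agent_id=3 → no match; kept with NULLs on the l side.
- a[3] agent_id=2 → 1 match(es) in l → 1 row(s).
After projecting and ordering:
l.addr_no | l.agent_id | l.price_k | a.aname
517 | 2 | 761 | Heidi
517 | 2 | 761 | Ken
716 | 6 | 287 | Xin
NULL | NULL | NULL | Uma

(517, 2, 761, Heidi); (517, 2, 761, Ken); (716, 6, 287, Xin); (NULL, NULL, NULL, Uma)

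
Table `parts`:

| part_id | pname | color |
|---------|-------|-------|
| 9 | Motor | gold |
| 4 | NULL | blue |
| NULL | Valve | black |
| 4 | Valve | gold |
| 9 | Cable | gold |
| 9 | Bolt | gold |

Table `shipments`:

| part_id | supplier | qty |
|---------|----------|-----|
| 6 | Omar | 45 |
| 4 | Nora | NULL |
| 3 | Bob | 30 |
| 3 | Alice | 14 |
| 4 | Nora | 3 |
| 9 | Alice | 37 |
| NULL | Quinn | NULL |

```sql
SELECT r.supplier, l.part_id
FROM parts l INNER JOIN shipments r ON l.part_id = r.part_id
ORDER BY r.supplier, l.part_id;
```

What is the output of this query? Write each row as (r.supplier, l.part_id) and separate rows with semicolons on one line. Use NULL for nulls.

(Alice, 9); (Alice, 9); (Alice, 9); (Nora, 4); (Nora, 4); (Nora, 4); (Nora, 4)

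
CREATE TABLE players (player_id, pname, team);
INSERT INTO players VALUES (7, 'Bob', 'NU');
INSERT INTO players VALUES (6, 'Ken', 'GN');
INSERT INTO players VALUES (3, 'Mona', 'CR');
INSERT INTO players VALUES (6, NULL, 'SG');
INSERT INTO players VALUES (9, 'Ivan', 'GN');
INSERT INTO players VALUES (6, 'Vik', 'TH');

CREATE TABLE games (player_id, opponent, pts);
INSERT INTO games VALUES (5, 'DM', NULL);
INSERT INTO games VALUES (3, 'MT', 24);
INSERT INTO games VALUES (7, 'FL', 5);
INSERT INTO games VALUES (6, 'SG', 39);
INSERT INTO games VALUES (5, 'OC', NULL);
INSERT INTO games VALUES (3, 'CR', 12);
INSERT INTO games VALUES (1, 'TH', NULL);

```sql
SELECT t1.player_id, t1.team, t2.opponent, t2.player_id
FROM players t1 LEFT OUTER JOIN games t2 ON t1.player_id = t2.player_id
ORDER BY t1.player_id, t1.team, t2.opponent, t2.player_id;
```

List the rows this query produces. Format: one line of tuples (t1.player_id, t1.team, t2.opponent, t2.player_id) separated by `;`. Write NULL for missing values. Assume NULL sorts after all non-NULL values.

LEFT JOIN keeps every row from `players`; unmatched rows get NULL for `games`'s columns.
Matching on t1.player_id = t2.player_id.
- t1[0] player_id=7 → 1 match(es) in t2 → 1 row(s).
- t1[1] player_id=6 → 1 match(es) in t2 → 1 row(s).
- t1[2] player_id=3 → 2 match(es) in t2 → 2 row(s).
- t1[3] player_id=6 → 1 match(es) in t2 → 1 row(s).
- t1[4] player_id=9 → no match; kept with NULLs on the t2 side.
- t1[5] player_id=6 → 1 match(es) in t2 → 1 row(s).
After projecting and ordering:
t1.player_id | t1.team | t2.opponent | t2.player_id
3 | CR | CR | 3
3 | CR | MT | 3
6 | GN | SG | 6
6 | SG | SG | 6
6 | TH | SG | 6
7 | NU | FL | 7
9 | GN | NULL | NULL

(3, CR, CR, 3); (3, CR, MT, 3); (6, GN, SG, 6); (6, SG, SG, 6); (6, TH, SG, 6); (7, NU, FL, 7); (9, GN, NULL, NULL)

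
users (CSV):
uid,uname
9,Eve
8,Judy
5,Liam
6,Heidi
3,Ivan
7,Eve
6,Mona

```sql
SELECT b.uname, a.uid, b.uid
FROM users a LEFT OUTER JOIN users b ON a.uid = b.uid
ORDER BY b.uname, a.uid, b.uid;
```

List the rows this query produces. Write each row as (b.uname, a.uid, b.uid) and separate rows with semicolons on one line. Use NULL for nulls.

(Eve, 7, 7); (Eve, 9, 9); (Heidi, 6, 6); (Heidi, 6, 6); (Ivan, 3, 3); (Judy, 8, 8); (Liam, 5, 5); (Mona, 6, 6); (Mona, 6, 6)

LEFT JOIN keeps every row from `users a`; unmatched rows get NULL for `users b`'s columns.
Matching on a.uid = b.uid.
- uid=9: 1 matching b row(s), so 1 row(s) emitted.
- uid=8: 1 matching b row(s), so 1 row(s) emitted.
- uid=5: 1 matching b row(s), so 1 row(s) emitted.
- uid=6: 2 matching b row(s), so 2 row(s) emitted.
- uid=3: 1 matching b row(s), so 1 row(s) emitted.
- uid=7: 1 matching b row(s), so 1 row(s) emitted.
- uid=6: 2 matching b row(s), so 2 row(s) emitted.
After projecting and ordering:
b.uname | a.uid | b.uid
Eve | 7 | 7
Eve | 9 | 9
Heidi | 6 | 6
Heidi | 6 | 6
Ivan | 3 | 3
Judy | 8 | 8
Liam | 5 | 5
Mona | 6 | 6
Mona | 6 | 6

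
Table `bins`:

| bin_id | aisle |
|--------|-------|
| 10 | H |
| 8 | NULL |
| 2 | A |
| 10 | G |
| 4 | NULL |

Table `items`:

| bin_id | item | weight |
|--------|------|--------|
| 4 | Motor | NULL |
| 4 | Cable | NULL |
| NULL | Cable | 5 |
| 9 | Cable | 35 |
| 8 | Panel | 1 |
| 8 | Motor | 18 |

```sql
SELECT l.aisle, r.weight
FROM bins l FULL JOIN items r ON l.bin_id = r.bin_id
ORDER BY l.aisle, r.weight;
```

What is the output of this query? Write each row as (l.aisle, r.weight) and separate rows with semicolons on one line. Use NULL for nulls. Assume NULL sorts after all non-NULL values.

FULL OUTER JOIN keeps every row from both sides; unmatched rows get NULL for the other side's columns.
Matching on l.bin_id = r.bin_id. A NULL in a compared column never satisfies the condition.
- l row (bin_id=10): no match → kept, r columns NULL.
- l row (bin_id=8): matches 2 r row(s) → 2 output row(s).
- l row (bin_id=2): no match → kept, r columns NULL.
- l row (bin_id=10): no match → kept, r columns NULL.
- l row (bin_id=4): matches 2 r row(s) → 2 output row(s).
- 2 row(s) from r found no l partner → padded with NULL.
After projecting and ordering:
l.aisle | r.weight
A | NULL
G | NULL
H | NULL
NULL | 1
NULL | 5
NULL | 18
NULL | 35
NULL | NULL
NULL | NULL

(A, NULL); (G, NULL); (H, NULL); (NULL, 1); (NULL, 5); (NULL, 18); (NULL, 35); (NULL, NULL); (NULL, NULL)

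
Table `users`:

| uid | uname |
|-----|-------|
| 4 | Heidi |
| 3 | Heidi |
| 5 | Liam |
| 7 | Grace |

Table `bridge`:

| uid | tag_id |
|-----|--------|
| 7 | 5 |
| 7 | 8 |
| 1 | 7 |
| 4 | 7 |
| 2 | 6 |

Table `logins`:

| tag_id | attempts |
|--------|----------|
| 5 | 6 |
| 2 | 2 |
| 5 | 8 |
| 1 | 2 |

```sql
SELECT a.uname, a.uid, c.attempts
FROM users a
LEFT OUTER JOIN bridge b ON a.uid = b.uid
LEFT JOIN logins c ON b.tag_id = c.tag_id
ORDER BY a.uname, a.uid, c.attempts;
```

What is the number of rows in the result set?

Joins associate left-to-right: users LEFT JOIN bridge on uid gives 5 intermediate row(s).
Then LEFT JOIN `logins c` on tag_id: each of those 5 rows is kept; rows whose b.tag_id has no match in c get NULL for c's columns.
Result: 6 row(s).

6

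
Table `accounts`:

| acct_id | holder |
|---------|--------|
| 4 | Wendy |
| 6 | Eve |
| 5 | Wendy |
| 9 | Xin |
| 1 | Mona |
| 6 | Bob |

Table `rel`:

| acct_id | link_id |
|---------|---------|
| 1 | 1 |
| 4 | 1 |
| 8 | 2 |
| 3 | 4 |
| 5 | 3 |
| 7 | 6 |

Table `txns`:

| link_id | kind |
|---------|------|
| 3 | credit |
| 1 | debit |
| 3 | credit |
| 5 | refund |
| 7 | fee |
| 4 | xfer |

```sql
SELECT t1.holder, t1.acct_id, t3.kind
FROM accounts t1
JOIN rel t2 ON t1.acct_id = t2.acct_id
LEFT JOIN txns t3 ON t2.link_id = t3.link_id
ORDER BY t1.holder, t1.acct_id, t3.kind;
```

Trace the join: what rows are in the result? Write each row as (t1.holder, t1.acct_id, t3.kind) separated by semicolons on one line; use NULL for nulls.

(Mona, 1, debit); (Wendy, 4, debit); (Wendy, 5, credit); (Wendy, 5, credit)

Joins associate left-to-right: accounts INNER JOIN rel on acct_id gives 3 intermediate row(s).
Then LEFT JOIN `txns t3` on link_id: each of those 3 rows is kept; rows whose t2.link_id has no match in t3 get NULL for t3's columns.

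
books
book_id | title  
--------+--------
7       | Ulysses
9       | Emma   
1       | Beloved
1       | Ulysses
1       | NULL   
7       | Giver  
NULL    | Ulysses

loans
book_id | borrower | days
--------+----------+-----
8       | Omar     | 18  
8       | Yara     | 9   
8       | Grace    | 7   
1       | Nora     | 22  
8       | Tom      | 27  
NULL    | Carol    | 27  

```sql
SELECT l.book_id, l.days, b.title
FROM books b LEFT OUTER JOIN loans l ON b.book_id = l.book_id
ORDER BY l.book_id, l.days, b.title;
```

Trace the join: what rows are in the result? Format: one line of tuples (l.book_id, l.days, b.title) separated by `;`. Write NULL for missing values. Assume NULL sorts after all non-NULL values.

LEFT JOIN keeps every row from `books`; unmatched rows get NULL for `loans`'s columns.
Matching on b.book_id = l.book_id. A NULL in a compared column never satisfies the condition.
Matched pairs: 3; unmatched b rows kept: 4.

(1, 22, Beloved); (1, 22, Ulysses); (1, 22, NULL); (NULL, NULL, Emma); (NULL, NULL, Giver); (NULL, NULL, Ulysses); (NULL, NULL, Ulysses)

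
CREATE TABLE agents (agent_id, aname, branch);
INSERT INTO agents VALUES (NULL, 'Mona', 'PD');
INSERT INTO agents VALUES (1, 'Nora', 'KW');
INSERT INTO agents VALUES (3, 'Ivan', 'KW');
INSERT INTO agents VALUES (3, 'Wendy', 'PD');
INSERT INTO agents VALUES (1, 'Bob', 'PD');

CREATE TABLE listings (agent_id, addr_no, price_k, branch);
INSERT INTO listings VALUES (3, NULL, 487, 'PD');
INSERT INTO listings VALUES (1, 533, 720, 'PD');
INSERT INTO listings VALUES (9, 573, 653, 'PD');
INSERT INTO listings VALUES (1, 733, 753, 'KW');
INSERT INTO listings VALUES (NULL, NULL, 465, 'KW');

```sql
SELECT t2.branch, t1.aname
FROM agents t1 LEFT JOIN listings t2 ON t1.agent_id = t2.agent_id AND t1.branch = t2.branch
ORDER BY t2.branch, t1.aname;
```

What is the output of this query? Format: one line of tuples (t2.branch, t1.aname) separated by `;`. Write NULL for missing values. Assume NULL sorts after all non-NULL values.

(KW, Nora); (PD, Bob); (PD, Wendy); (NULL, Ivan); (NULL, Mona)

LEFT JOIN keeps every row from `agents`; unmatched rows get NULL for `listings`'s columns.
Matching on t1.agent_id = t2.agent_id AND t1.branch = t2.branch. A NULL in a compared column never satisfies the condition.
Matched pairs: 3; unmatched t1 rows kept: 2.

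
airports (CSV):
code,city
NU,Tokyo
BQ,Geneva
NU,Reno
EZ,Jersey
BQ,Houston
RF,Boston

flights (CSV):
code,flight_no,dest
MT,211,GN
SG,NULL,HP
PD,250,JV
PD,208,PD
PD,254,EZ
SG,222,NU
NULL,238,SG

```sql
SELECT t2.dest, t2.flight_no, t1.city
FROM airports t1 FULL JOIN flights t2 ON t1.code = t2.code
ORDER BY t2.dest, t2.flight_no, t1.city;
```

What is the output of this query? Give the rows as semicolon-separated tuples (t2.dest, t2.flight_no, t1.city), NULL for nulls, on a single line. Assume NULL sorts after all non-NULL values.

(EZ, 254, NULL); (GN, 211, NULL); (HP, NULL, NULL); (JV, 250, NULL); (NU, 222, NULL); (PD, 208, NULL); (SG, 238, NULL); (NULL, NULL, Boston); (NULL, NULL, Geneva); (NULL, NULL, Houston); (NULL, NULL, Jersey); (NULL, NULL, Reno); (NULL, NULL, Tokyo)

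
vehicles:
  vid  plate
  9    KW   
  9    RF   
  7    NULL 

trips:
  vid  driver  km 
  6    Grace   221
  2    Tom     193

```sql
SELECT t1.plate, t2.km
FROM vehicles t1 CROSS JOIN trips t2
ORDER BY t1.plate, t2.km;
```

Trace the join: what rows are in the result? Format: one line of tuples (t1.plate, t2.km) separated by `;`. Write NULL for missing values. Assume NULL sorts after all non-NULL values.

(KW, 193); (KW, 221); (RF, 193); (RF, 221); (NULL, 193); (NULL, 221)

CROSS JOIN pairs every row of `vehicles` with every row of `trips`: 3 × 2 = 6 rows.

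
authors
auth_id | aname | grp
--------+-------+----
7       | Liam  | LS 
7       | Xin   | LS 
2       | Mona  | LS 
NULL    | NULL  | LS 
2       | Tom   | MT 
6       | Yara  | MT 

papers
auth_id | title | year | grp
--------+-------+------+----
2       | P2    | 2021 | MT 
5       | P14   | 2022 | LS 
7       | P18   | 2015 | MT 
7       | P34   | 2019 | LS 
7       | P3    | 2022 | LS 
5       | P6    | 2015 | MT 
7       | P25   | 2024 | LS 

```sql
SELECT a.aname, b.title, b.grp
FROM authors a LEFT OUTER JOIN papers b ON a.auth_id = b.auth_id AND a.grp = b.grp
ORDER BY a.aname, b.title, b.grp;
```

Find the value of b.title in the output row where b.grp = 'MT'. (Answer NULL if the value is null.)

P2

LEFT JOIN keeps every row from `authors`; unmatched rows get NULL for `papers`'s columns.
Matching on a.auth_id = b.auth_id AND a.grp = b.grp. A NULL in a compared column never satisfies the condition.
Matched pairs: 7; unmatched a rows kept: 3.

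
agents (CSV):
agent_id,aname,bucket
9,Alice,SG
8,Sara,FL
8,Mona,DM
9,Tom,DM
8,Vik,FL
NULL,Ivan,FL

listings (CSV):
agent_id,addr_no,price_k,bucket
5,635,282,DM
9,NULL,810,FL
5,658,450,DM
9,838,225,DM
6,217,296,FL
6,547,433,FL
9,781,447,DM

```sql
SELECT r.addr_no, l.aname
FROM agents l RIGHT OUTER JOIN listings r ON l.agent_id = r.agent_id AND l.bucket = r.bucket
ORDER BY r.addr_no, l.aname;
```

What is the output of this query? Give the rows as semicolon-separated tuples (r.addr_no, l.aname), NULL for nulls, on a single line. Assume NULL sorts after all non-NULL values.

RIGHT JOIN keeps every row from `listings`; unmatched rows get NULL for `agents`'s columns.
Matching on l.agent_id = r.agent_id AND l.bucket = r.bucket. A NULL in a compared column never satisfies the condition.
- l row (agent_id=9, bucket=SG): no match.
- l row (agent_id=8, bucket=FL): no match.
- l row (agent_id=8, bucket=DM): no match.
- l row (agent_id=9, bucket=DM): matches 2 r row(s) → 2 output row(s).
- l row (agent_id=8, bucket=FL): no match.
- l row (agent_id=NULL, bucket=FL): no match.
- 5 row(s) from r found no l partner → padded with NULL.
After projecting and ordering:
r.addr_no | l.aname
217 | NULL
547 | NULL
635 | NULL
658 | NULL
781 | Tom
838 | Tom
NULL | NULL

(217, NULL); (547, NULL); (635, NULL); (658, NULL); (781, Tom); (838, Tom); (NULL, NULL)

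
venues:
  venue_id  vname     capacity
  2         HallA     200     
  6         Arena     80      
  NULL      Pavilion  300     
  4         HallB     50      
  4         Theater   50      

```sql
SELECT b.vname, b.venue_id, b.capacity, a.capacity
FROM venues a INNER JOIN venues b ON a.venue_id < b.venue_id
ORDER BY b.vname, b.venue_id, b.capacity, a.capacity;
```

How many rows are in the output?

5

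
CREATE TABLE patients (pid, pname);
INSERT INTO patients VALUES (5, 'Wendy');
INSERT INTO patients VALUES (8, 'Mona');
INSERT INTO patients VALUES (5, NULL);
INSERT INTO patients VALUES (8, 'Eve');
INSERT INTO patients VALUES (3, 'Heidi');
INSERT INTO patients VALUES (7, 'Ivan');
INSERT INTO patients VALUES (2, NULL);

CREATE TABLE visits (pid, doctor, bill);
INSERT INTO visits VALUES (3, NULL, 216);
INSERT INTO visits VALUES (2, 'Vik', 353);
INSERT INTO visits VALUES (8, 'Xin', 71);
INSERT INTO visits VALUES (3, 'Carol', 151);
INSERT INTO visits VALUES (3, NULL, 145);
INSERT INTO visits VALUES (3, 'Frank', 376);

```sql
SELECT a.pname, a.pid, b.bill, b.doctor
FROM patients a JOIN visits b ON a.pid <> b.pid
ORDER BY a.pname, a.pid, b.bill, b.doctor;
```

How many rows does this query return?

35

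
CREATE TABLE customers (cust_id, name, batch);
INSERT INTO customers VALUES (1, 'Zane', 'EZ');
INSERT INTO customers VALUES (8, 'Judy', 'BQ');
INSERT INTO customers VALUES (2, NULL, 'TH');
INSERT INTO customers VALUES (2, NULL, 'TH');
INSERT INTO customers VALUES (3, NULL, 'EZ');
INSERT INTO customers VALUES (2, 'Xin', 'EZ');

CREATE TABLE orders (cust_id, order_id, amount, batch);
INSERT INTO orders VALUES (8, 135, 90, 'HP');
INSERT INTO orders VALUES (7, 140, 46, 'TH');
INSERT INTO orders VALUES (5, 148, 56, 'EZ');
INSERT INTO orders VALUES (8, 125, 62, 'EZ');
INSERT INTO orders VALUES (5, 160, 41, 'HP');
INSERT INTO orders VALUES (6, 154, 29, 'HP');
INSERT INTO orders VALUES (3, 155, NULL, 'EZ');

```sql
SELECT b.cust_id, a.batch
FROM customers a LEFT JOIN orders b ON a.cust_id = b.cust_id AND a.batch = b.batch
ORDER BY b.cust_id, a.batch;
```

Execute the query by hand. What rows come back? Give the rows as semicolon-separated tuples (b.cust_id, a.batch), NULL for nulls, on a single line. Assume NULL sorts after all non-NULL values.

LEFT JOIN keeps every row from `customers`; unmatched rows get NULL for `orders`'s columns.
Matching on a.cust_id = b.cust_id AND a.batch = b.batch.
- a row (cust_id=1, batch=EZ): no match → kept, b columns NULL.
- a row (cust_id=8, batch=BQ): no match → kept, b columns NULL.
- a row (cust_id=2, batch=TH): no match → kept, b columns NULL.
- a row (cust_id=2, batch=TH): no match → kept, b columns NULL.
- a row (cust_id=3, batch=EZ): matches 1 b row(s) → 1 output row(s).
- a row (cust_id=2, batch=EZ): no match → kept, b columns NULL.
After projecting and ordering:
b.cust_id | a.batch
3 | EZ
NULL | BQ
NULL | EZ
NULL | EZ
NULL | TH
NULL | TH

(3, EZ); (NULL, BQ); (NULL, EZ); (NULL, EZ); (NULL, TH); (NULL, TH)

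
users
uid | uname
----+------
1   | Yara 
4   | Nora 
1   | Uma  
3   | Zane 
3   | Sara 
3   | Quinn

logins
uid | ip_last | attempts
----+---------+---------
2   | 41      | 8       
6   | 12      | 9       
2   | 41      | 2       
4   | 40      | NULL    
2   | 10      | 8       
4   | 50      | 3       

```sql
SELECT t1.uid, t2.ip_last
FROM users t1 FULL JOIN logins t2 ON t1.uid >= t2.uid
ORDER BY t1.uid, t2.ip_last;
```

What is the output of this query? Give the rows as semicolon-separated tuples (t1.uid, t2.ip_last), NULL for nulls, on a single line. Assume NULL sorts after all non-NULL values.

FULL OUTER JOIN keeps every row from both sides; unmatched rows get NULL for the other side's columns.
Matching on t1.uid >= t2.uid.
- t1[0] uid=1 → no match; kept with NULLs on the t2 side.
- t1[1] uid=4 → 5 match(es) in t2 → 5 row(s).
- t1[2] uid=1 → no match; kept with NULLs on the t2 side.
- t1[3] uid=3 → 3 match(es) in t2 → 3 row(s).
- t1[4] uid=3 → 3 match(es) in t2 → 3 row(s).
- t1[5] uid=3 → 3 match(es) in t2 → 3 row(s).
- plus 1 unmatched t2 row(s), each kept with NULL t1 columns.

(1, NULL); (1, NULL); (3, 10); (3, 10); (3, 10); (3, 41); (3, 41); (3, 41); (3, 41); (3, 41); (3, 41); (4, 10); (4, 40); (4, 41); (4, 41); (4, 50); (NULL, 12)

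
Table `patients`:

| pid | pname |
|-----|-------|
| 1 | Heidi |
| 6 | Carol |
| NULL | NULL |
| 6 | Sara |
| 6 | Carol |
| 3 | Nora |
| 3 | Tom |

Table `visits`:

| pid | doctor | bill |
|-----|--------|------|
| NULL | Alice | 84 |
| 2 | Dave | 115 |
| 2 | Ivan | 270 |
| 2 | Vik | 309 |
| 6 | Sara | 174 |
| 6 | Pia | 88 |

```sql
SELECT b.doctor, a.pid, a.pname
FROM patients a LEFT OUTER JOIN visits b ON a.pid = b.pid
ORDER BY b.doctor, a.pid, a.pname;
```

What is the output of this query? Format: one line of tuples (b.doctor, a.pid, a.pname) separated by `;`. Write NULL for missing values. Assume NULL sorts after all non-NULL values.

LEFT JOIN keeps every row from `patients`; unmatched rows get NULL for `visits`'s columns.
Matching on a.pid = b.pid. A NULL in a compared column never satisfies the condition.
Matched pairs: 6; unmatched a rows kept: 4.

(Pia, 6, Carol); (Pia, 6, Carol); (Pia, 6, Sara); (Sara, 6, Carol); (Sara, 6, Carol); (Sara, 6, Sara); (NULL, 1, Heidi); (NULL, 3, Nora); (NULL, 3, Tom); (NULL, NULL, NULL)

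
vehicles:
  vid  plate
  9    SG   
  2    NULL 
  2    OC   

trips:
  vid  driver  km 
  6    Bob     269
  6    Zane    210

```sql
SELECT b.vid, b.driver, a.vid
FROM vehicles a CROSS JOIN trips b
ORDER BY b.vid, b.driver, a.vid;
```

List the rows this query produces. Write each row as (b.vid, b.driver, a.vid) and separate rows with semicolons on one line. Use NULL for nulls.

(6, Bob, 2); (6, Bob, 2); (6, Bob, 9); (6, Zane, 2); (6, Zane, 2); (6, Zane, 9)

CROSS JOIN pairs every row of `vehicles` with every row of `trips`: 3 × 2 = 6 rows.
After projecting and ordering:
b.vid | b.driver | a.vid
6 | Bob | 2
6 | Bob | 2
6 | Bob | 9
6 | Zane | 2
6 | Zane | 2
6 | Zane | 9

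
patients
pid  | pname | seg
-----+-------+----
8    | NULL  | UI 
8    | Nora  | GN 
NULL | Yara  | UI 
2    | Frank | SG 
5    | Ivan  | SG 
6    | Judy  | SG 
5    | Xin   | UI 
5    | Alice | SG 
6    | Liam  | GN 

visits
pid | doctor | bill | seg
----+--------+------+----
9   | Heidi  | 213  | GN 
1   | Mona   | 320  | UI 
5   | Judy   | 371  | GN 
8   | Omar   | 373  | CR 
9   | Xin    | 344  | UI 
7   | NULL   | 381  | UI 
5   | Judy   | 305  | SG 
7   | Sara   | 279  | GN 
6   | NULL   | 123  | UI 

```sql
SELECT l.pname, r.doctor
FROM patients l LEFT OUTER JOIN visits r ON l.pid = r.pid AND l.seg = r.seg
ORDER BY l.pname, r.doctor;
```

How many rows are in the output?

LEFT JOIN keeps every row from `patients`; unmatched rows get NULL for `visits`'s columns.
Matching on l.pid = r.pid AND l.seg = r.seg. A NULL in a compared column never satisfies the condition.
- pid=8, seg=UI: no r row matches, row kept with r columns NULL.
- pid=8, seg=GN: no r row matches, row kept with r columns NULL.
- pid=NULL, seg=UI: no r row matches, row kept with r columns NULL.
- pid=2, seg=SG: no r row matches, row kept with r columns NULL.
- pid=5, seg=SG: 1 matching r row(s), so 1 row(s) emitted.
- pid=6, seg=SG: no r row matches, row kept with r columns NULL.
- pid=5, seg=UI: no r row matches, row kept with r columns NULL.
- pid=5, seg=SG: 1 matching r row(s), so 1 row(s) emitted.
- pid=6, seg=GN: no r row matches, row kept with r columns NULL.
Total: 2 matched + 7 padded = 9 rows.

9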